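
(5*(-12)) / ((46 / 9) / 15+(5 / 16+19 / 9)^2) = -6220800 / 644333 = -9.65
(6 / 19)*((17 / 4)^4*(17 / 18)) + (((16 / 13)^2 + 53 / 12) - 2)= 249651001 / 2466048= 101.24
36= 36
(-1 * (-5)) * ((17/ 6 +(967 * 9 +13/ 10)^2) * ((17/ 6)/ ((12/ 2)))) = 386400690749/ 2160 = 178889208.68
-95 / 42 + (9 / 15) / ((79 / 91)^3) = -139243579 / 103538190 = -1.34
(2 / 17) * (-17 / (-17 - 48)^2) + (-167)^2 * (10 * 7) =8248171748 / 4225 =1952230.00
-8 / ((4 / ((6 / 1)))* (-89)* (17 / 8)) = 96 / 1513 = 0.06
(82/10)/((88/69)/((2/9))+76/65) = 12259/10328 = 1.19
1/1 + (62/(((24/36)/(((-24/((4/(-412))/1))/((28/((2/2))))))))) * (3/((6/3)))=86218/7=12316.86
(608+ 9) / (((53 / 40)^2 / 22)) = 21718400 / 2809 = 7731.72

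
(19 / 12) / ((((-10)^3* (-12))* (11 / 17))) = 323 / 1584000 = 0.00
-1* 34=-34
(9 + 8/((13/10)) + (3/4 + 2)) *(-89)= -1593.44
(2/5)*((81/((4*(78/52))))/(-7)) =-27/35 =-0.77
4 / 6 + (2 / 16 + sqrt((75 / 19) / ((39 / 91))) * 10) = 19 / 24 + 50 * sqrt(133) / 19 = 31.14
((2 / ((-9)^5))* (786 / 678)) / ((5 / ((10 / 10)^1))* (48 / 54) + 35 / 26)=-6812 / 1004587515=-0.00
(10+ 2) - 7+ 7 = 12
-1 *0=0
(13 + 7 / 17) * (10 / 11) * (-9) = -20520 / 187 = -109.73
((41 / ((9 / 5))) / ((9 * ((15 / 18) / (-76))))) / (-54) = 3116 / 729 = 4.27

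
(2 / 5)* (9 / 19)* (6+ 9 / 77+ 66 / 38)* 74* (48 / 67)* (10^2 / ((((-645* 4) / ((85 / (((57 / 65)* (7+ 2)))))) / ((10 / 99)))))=-501086560000 / 150636418317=-3.33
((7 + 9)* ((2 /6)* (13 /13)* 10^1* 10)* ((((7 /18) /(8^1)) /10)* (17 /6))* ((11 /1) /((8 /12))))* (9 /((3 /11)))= 71995 /18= 3999.72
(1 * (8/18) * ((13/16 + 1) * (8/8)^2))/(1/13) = 377/36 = 10.47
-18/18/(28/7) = -1/4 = -0.25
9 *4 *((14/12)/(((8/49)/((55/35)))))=1617/4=404.25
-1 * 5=-5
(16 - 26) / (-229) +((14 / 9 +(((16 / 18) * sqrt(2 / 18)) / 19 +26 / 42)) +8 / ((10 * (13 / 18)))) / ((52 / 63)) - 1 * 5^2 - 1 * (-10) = -483581567 / 44119140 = -10.96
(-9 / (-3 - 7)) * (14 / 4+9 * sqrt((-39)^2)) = 6381 / 20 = 319.05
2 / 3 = 0.67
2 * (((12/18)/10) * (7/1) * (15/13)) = 14/13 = 1.08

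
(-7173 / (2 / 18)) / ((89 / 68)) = -4389876 / 89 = -49324.45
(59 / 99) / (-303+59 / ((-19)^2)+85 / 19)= -21299 / 10663191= -0.00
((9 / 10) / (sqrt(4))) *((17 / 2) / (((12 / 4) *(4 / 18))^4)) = 12393 / 640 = 19.36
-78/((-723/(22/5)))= 572/1205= 0.47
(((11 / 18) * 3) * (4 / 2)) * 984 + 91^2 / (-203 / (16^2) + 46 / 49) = 110475896 / 1829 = 60402.35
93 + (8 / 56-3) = 631 / 7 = 90.14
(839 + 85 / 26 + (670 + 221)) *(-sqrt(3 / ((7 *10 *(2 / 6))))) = -27039 *sqrt(70) / 364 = -621.50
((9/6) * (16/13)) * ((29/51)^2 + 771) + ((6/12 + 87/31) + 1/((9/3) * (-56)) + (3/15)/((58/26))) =103837123247/72747080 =1427.37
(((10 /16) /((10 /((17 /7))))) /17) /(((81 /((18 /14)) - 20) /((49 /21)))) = 1 /2064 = 0.00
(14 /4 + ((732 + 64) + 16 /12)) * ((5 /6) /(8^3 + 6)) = 24025 /18648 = 1.29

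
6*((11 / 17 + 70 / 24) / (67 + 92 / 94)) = 34169 / 108630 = 0.31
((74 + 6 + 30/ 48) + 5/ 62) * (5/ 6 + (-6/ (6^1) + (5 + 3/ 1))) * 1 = 940705/ 1488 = 632.19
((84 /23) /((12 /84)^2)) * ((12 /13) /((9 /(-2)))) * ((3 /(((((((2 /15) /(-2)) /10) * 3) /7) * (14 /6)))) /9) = 548800 /299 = 1835.45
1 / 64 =0.02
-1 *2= -2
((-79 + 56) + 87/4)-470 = -1885/4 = -471.25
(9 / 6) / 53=3 / 106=0.03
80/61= 1.31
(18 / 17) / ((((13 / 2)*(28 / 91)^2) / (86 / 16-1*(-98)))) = 96759 / 544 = 177.87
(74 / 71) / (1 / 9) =666 / 71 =9.38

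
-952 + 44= -908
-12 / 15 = -4 / 5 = -0.80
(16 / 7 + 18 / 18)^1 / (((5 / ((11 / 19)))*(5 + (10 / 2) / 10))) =46 / 665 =0.07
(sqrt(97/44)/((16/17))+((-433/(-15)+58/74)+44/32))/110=0.30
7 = 7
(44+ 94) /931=138 /931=0.15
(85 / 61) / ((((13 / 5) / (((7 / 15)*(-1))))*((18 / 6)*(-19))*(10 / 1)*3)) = 119 / 813618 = 0.00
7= 7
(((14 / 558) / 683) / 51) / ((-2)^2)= 7 / 38873628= 0.00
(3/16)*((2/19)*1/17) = 3/2584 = 0.00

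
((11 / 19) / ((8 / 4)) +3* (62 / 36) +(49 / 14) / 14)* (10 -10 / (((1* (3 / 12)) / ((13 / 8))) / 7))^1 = -578945 / 228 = -2539.23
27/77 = 0.35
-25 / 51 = -0.49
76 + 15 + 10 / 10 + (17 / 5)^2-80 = 589 / 25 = 23.56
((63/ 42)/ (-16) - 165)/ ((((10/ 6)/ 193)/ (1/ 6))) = -1019619/ 320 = -3186.31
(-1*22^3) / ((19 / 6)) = -63888 / 19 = -3362.53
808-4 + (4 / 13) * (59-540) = 656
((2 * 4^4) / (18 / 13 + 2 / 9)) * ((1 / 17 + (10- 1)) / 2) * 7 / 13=620928 / 799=777.13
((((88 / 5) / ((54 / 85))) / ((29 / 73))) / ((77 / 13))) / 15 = 64532 / 82215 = 0.78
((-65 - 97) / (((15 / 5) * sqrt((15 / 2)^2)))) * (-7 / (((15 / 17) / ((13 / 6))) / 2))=6188 / 25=247.52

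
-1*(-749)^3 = 420189749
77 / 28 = 11 / 4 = 2.75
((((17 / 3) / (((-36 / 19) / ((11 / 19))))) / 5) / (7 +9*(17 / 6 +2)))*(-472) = 44132 / 13635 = 3.24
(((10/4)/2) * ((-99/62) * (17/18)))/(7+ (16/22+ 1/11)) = -10285/42656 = -0.24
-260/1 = -260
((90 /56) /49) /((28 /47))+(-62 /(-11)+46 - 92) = -17033439 /422576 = -40.31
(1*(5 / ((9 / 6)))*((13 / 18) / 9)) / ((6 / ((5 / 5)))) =65 / 1458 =0.04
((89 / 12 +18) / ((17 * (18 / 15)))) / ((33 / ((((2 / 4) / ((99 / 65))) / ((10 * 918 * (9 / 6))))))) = 19825 / 22025434464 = 0.00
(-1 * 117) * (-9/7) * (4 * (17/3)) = 23868/7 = 3409.71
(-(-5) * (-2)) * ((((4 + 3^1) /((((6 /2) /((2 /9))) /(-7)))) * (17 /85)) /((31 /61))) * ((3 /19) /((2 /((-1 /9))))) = -5978 /47709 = -0.13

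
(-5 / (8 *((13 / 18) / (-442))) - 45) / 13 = 675 / 26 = 25.96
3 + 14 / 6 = 16 / 3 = 5.33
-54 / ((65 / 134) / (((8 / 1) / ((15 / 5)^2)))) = -6432 / 65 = -98.95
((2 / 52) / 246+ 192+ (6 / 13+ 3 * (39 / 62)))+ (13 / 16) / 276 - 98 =96.35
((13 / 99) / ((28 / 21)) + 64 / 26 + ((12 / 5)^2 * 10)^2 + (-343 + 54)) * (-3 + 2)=-130043629 / 42900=-3031.32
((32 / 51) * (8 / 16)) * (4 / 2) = 32 / 51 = 0.63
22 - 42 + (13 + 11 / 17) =-108 / 17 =-6.35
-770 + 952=182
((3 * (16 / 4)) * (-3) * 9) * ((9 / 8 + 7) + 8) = -10449 / 2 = -5224.50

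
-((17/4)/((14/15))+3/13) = -4.78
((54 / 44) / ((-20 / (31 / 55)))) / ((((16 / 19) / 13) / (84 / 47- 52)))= 12197601 / 454960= 26.81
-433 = -433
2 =2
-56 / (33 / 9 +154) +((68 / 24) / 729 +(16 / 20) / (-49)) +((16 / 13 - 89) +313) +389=4045022292911 / 6589452870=613.86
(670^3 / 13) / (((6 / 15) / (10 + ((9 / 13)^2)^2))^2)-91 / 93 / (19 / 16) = 283540557488080938044162 / 18738150392091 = 15131726000.44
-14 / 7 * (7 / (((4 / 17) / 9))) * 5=-5355 / 2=-2677.50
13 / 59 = 0.22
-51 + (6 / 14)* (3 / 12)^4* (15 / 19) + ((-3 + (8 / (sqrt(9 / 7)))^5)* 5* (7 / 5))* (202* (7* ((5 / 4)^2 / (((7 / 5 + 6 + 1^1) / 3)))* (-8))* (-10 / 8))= -5643596403 / 34048 + 88686080000* sqrt(7) / 243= 965436354.65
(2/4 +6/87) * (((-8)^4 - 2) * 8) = 540408/29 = 18634.76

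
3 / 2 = 1.50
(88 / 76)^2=484 / 361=1.34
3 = 3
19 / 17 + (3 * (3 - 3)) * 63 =19 / 17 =1.12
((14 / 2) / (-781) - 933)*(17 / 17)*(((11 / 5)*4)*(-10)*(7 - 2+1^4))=34976640 / 71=492628.73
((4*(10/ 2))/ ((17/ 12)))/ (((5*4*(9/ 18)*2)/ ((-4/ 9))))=-16/ 51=-0.31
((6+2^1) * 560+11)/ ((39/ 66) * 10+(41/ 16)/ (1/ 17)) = 790416/ 8707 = 90.78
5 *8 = 40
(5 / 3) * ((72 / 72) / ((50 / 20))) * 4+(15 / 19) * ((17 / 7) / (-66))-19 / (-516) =672985 / 251636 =2.67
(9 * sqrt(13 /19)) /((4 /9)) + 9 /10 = 9 /10 + 81 * sqrt(247) /76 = 17.65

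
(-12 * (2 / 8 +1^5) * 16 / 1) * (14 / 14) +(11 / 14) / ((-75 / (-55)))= -50279 / 210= -239.42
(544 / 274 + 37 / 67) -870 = -7962437 / 9179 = -867.46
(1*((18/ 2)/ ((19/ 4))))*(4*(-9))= -68.21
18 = 18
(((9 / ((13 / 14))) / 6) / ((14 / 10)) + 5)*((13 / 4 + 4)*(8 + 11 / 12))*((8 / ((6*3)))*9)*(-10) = -620600 / 39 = -15912.82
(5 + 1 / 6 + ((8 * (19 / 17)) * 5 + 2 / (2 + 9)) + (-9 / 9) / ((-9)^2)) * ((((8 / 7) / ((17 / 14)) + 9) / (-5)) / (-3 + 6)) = -256199437 / 7724970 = -33.17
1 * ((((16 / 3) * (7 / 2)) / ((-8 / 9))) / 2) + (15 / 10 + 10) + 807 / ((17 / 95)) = 76682 / 17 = 4510.71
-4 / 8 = -1 / 2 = -0.50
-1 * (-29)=29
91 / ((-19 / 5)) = -455 / 19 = -23.95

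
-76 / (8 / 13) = -247 / 2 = -123.50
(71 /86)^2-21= -150275 /7396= -20.32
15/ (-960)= -1/ 64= -0.02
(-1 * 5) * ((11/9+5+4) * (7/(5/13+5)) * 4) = -2392/9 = -265.78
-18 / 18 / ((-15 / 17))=17 / 15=1.13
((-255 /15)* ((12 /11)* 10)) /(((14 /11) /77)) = -11220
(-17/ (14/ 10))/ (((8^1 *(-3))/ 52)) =26.31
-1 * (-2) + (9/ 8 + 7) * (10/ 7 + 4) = 1291/ 28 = 46.11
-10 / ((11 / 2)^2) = -40 / 121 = -0.33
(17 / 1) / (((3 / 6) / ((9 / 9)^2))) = 34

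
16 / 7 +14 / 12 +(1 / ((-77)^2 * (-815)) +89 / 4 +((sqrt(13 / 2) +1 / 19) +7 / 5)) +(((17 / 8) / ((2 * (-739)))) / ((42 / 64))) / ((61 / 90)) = sqrt(26) / 2 +1348486130613031 / 49664741515620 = 29.70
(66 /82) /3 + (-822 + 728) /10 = -1872 /205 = -9.13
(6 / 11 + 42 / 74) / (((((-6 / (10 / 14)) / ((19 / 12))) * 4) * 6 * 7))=-14345 / 11487168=-0.00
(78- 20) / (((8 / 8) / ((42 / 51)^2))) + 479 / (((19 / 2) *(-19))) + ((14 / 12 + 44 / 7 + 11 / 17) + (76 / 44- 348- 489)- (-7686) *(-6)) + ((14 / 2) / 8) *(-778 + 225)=-9136862260285 / 192799992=-47390.37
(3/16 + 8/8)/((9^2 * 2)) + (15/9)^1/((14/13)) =28213/18144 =1.55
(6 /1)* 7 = 42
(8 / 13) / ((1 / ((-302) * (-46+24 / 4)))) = 96640 / 13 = 7433.85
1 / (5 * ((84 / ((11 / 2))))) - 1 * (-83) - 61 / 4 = 56921 / 840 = 67.76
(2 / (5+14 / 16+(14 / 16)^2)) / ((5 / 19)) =2432 / 2125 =1.14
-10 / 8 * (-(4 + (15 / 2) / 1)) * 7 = 805 / 8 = 100.62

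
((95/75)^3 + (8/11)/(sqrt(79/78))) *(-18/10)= -6859/1875 - 72 *sqrt(6162)/4345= -4.96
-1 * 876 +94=-782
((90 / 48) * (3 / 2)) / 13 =45 / 208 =0.22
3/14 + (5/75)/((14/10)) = 11/42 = 0.26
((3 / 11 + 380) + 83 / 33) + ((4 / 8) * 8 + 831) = 40187 / 33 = 1217.79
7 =7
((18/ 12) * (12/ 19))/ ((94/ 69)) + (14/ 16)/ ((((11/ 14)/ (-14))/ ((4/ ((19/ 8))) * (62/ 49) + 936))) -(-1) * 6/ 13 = -169783469/ 11609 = -14625.16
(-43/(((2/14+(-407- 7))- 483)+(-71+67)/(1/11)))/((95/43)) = 0.02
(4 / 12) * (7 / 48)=7 / 144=0.05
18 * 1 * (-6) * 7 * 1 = -756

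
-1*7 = -7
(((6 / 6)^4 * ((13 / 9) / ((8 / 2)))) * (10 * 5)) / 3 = 325 / 54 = 6.02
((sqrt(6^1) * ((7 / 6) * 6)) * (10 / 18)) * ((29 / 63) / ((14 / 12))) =290 * sqrt(6) / 189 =3.76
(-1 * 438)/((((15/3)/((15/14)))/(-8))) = 5256/7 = 750.86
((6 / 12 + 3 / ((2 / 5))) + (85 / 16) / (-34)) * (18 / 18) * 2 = 251 / 16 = 15.69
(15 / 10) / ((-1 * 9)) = -1 / 6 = -0.17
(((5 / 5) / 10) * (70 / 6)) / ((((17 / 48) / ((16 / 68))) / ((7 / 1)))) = 1568 / 289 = 5.43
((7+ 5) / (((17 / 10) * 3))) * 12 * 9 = 4320 / 17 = 254.12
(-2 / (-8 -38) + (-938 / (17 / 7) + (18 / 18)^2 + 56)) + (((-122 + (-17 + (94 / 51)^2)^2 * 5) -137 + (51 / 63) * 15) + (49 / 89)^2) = 3014814618881368 / 8627532296481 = 349.44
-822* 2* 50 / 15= -5480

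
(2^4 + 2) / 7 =18 / 7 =2.57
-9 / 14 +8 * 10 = 79.36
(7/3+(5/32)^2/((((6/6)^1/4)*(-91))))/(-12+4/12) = -162997/815360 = -0.20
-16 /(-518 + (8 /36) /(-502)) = 36144 /1170163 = 0.03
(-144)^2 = 20736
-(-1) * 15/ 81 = 5/ 27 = 0.19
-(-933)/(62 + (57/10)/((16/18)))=74640/5473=13.64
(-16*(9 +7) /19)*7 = -1792 /19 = -94.32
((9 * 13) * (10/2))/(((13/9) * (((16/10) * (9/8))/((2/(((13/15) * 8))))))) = 3375/52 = 64.90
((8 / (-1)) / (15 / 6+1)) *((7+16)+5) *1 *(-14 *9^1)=8064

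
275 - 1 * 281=-6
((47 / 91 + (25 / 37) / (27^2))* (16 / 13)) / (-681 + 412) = -20320096 / 8583536871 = -0.00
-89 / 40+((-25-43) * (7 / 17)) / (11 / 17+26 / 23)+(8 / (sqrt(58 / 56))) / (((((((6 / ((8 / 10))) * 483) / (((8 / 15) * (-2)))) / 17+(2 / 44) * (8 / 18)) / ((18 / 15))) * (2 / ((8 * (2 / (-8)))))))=-19991 / 1112+5170176 * sqrt(203) / 1559871865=-17.93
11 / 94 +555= 555.12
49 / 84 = 7 / 12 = 0.58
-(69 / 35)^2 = -4761 / 1225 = -3.89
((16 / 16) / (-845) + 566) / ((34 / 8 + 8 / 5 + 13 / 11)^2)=11.45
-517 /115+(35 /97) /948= -47537227 /10574940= -4.50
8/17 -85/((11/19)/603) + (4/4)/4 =-66220921/748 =-88530.64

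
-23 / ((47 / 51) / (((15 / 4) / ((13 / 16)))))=-70380 / 611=-115.19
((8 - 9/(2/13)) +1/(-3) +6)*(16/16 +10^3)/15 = -269269/90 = -2991.88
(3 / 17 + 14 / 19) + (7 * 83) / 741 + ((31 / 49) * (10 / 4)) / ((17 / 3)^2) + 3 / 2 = 34068005 / 10493301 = 3.25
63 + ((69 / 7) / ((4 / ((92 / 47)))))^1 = 22314 / 329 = 67.82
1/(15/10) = 2/3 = 0.67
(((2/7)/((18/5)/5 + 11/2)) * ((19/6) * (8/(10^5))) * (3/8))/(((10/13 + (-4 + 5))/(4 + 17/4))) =8151/400568000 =0.00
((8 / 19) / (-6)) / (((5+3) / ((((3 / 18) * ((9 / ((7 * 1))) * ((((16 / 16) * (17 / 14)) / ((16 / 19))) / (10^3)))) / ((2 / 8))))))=-17 / 1568000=-0.00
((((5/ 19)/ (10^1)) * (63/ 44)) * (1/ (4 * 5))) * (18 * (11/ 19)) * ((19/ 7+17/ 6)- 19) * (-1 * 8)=3051/ 1444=2.11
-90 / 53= -1.70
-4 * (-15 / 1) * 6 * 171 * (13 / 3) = 266760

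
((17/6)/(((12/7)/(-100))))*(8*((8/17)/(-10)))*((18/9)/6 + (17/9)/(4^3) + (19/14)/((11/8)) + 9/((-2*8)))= 174605/3564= 48.99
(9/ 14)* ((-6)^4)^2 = 1079753.14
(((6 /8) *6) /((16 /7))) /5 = 63 /160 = 0.39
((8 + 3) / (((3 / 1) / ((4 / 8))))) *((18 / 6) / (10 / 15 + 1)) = 33 / 10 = 3.30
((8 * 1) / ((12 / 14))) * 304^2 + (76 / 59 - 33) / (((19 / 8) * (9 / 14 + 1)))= 66716699728 / 77349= 862541.21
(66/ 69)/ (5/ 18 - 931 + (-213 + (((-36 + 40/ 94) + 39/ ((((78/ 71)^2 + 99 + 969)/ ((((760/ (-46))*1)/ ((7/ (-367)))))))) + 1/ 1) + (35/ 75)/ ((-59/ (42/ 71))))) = -612828082583640/ 734675928133017179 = -0.00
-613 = -613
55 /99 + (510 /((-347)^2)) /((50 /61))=3038224 /5418405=0.56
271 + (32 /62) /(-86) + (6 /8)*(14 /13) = 9420103 /34658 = 271.80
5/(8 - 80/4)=-5/12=-0.42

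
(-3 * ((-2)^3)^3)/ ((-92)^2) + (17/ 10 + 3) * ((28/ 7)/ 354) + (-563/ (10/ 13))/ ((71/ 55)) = -37675901119/ 66479430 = -566.73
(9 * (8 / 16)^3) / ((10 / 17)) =153 / 80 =1.91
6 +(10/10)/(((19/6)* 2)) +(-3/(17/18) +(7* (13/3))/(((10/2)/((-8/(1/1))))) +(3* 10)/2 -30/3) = -196474/4845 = -40.55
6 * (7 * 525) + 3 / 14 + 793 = 319805 / 14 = 22843.21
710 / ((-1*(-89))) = 710 / 89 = 7.98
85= 85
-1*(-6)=6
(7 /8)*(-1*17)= -119 /8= -14.88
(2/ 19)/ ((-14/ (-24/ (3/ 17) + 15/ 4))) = 529/ 532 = 0.99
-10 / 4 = -5 / 2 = -2.50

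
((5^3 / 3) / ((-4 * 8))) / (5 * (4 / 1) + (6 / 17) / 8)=-2125 / 32712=-0.06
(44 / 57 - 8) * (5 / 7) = -2060 / 399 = -5.16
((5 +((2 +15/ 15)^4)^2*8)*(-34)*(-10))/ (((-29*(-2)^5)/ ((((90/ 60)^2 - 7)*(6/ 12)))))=-45676.83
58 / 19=3.05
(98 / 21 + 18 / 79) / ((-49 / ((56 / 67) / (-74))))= 4640 / 4112661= 0.00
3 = 3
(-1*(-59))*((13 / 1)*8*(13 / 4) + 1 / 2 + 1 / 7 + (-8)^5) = -26786649 / 14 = -1913332.07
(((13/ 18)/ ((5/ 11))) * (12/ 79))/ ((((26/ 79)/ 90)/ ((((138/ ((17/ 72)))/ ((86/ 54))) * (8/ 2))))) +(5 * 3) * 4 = 70867668/ 731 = 96946.19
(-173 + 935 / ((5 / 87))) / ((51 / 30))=160960 / 17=9468.24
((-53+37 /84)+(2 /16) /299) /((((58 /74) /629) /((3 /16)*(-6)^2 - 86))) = 3342732.39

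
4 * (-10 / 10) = -4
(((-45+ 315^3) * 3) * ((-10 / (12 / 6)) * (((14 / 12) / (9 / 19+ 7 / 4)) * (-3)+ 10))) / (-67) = 667624528800 / 11323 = 58961805.95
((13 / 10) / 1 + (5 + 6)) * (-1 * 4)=-246 / 5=-49.20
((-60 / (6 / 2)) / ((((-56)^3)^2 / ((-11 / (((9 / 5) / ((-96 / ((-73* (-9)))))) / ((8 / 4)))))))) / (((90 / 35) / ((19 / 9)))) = -0.00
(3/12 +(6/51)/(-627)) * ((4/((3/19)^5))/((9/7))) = 9716342797/1226907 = 7919.38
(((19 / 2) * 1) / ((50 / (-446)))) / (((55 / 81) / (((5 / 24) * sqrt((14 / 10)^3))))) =-800793 * sqrt(35) / 110000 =-43.07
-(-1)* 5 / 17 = 5 / 17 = 0.29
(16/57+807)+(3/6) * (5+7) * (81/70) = 1624376/1995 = 814.22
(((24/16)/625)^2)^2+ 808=1972656250000081/2441406250000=808.00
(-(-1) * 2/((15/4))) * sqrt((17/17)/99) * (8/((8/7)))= 56 * sqrt(11)/495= 0.38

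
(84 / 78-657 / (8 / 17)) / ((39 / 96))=-580340 / 169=-3433.96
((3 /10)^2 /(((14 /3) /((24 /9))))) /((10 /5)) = 9 /350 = 0.03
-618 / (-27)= 22.89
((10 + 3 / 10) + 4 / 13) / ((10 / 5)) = 1379 / 260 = 5.30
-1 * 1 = -1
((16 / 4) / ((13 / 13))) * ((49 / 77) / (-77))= -4 / 121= -0.03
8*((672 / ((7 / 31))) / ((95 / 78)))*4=7428096 / 95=78190.48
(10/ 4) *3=15/ 2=7.50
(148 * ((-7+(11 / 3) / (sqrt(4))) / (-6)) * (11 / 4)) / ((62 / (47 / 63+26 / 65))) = 146927 / 22680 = 6.48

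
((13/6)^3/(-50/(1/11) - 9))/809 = -169/7513992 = -0.00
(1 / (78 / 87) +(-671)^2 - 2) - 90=11703903 / 26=450150.12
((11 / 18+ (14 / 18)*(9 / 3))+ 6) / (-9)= -161 / 162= -0.99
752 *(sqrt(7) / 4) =188 *sqrt(7) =497.40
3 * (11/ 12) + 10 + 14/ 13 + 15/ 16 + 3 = 3695/ 208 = 17.76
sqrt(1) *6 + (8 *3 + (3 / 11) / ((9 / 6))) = 332 / 11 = 30.18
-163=-163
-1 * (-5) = 5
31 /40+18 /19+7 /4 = 2639 /760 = 3.47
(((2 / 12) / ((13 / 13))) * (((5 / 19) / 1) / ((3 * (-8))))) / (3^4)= -0.00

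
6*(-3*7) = -126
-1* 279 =-279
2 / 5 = 0.40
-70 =-70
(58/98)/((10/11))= 319/490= 0.65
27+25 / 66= 1807 / 66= 27.38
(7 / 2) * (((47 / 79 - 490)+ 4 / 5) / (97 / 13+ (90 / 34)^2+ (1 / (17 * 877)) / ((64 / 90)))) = -71221951596432 / 602577578515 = -118.20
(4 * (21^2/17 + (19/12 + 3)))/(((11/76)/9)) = 7592.28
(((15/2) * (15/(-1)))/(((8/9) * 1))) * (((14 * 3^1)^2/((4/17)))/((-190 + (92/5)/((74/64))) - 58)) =936187875/228992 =4088.30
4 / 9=0.44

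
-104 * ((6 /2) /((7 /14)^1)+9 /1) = -1560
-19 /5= -3.80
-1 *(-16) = 16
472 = 472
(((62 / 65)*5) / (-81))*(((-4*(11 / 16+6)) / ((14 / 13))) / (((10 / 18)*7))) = 3317 / 8820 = 0.38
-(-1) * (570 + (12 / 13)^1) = 570.92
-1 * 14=-14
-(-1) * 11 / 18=11 / 18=0.61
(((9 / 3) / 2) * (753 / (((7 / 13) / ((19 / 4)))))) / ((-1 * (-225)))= 61997 / 1400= 44.28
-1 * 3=-3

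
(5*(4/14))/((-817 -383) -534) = -5/6069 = -0.00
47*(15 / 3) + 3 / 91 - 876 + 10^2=-49228 / 91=-540.97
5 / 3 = 1.67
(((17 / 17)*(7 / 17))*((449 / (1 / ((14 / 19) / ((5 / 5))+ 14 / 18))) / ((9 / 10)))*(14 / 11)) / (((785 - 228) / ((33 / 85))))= 22793036 / 82579149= 0.28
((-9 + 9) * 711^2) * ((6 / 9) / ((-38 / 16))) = 0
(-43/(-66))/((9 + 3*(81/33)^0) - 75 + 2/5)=-215/20658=-0.01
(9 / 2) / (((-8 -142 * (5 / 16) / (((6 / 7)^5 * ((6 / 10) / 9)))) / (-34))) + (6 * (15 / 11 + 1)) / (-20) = -0.60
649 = 649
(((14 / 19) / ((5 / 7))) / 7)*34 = 476 / 95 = 5.01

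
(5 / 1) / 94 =5 / 94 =0.05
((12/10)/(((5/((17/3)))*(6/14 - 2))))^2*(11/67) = 0.12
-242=-242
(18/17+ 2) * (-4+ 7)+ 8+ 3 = 343/17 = 20.18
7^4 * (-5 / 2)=-12005 / 2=-6002.50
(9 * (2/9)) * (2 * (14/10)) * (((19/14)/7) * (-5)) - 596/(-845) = -27938/5915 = -4.72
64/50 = 32/25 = 1.28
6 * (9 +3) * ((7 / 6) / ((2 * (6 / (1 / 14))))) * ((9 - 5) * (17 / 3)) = 34 / 3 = 11.33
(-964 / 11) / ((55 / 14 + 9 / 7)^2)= -188944 / 58619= -3.22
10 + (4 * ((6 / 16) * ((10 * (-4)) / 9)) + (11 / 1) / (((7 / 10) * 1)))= 400 / 21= 19.05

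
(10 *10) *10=1000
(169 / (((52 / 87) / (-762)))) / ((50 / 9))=-3878199 / 100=-38781.99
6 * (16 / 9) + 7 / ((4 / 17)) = 485 / 12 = 40.42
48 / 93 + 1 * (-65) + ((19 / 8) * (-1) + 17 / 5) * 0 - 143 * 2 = -10865 / 31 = -350.48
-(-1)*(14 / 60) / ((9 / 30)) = 7 / 9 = 0.78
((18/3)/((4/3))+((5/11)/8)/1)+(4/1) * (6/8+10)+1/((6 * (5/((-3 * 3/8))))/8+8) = 29427/616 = 47.77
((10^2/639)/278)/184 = 25/8171532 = 0.00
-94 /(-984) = 0.10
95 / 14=6.79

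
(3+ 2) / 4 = 5 / 4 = 1.25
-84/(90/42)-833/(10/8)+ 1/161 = -568003/805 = -705.59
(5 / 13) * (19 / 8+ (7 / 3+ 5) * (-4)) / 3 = -3235 / 936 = -3.46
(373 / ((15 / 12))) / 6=746 / 15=49.73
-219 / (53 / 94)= -20586 / 53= -388.42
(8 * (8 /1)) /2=32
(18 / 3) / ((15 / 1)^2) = 0.03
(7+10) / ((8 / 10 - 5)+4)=-85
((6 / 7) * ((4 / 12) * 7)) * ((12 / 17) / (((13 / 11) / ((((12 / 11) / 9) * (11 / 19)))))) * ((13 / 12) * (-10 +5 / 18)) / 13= -7700 / 113373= -0.07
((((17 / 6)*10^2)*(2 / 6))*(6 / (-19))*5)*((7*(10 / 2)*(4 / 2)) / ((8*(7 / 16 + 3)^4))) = -7798784 / 834537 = -9.35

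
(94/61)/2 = 47/61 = 0.77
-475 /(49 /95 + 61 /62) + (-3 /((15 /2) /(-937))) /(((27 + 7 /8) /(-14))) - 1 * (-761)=2521501041 /9848795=256.02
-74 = -74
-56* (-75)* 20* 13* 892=974064000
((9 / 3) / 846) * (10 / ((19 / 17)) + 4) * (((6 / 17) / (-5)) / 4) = -123 / 151810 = -0.00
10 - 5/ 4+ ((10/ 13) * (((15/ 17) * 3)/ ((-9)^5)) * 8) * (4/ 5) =50748055/ 5799924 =8.75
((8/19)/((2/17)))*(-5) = -340/19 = -17.89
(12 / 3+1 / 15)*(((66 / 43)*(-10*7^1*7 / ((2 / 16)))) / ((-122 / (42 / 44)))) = 191.44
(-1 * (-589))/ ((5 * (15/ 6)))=47.12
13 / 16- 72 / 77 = -151 / 1232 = -0.12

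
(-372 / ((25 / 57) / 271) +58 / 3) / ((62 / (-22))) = 189611422 / 2325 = 81553.30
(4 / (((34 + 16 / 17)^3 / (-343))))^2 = 2839760855281 / 2745356115653316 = 0.00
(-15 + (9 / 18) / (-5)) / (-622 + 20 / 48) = 906 / 37295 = 0.02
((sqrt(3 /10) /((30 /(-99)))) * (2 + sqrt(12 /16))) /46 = 33 * sqrt(30) * (-4-sqrt(3)) /9200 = -0.11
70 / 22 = 35 / 11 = 3.18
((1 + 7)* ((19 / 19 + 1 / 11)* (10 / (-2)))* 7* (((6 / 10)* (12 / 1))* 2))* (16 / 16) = -48384 / 11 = -4398.55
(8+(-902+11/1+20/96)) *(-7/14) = 21187/48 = 441.40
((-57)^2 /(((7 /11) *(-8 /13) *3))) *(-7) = 154869 /8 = 19358.62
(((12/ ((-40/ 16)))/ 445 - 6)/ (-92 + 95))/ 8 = -2229/ 8900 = -0.25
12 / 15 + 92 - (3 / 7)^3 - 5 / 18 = 92.44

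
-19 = -19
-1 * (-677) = 677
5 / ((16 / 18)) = 45 / 8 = 5.62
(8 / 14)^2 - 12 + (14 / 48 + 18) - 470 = -544937 / 1176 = -463.38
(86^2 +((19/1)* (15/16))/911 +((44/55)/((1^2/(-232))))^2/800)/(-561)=-2053636589/154870000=-13.26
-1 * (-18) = 18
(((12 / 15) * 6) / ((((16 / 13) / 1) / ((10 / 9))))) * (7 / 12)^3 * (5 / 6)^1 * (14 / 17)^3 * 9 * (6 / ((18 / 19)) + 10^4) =229560846515 / 6367248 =36053.39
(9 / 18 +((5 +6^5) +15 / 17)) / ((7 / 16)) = 17788.30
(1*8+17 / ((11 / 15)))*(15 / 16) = 5145 / 176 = 29.23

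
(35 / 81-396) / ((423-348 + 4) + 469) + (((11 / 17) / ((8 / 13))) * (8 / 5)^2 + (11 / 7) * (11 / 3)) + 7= 1945401529 / 132054300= 14.73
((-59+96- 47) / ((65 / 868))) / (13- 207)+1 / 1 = 2129 / 1261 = 1.69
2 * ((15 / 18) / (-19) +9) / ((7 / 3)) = 7.68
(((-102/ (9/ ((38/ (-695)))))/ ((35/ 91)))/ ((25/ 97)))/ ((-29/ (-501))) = 272078404/ 2519375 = 107.99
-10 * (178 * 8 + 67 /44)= -313615 /22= -14255.23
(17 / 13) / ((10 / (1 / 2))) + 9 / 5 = 97 / 52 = 1.87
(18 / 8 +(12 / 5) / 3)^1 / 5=61 / 100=0.61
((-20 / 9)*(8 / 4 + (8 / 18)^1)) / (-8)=55 / 81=0.68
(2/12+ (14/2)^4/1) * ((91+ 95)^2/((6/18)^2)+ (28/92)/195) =20118907949629/26910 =747636861.75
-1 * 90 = -90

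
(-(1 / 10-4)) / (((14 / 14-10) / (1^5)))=-13 / 30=-0.43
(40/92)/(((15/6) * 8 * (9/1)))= 0.00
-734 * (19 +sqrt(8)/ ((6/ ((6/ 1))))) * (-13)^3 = 3225196 * sqrt(2) +30639362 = 35200477.92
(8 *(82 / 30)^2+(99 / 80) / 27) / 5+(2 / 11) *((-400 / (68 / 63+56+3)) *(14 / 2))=522997891 / 149886000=3.49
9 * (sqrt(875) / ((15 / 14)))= 42 * sqrt(35)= 248.48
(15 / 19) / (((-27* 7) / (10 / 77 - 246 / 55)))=8 / 441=0.02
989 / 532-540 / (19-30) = 50.95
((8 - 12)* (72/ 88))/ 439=-36/ 4829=-0.01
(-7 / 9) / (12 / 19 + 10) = -133 / 1818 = -0.07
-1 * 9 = -9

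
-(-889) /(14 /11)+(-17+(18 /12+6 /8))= 2735 /4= 683.75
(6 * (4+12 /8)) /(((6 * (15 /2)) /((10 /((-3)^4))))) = 0.09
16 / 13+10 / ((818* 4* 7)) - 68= -9940271 / 148876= -66.77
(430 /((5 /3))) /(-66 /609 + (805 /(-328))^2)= 5634604416 /129182227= 43.62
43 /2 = 21.50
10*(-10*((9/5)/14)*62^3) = -21449520/7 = -3064217.14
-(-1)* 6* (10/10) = 6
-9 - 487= -496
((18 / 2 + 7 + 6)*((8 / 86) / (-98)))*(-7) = 44 / 301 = 0.15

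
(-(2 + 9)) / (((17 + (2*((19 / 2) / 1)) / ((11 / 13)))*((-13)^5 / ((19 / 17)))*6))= 0.00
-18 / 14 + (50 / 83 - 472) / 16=-142917 / 4648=-30.75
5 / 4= 1.25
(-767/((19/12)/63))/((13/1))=-44604/19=-2347.58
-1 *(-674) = 674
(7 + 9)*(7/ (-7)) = -16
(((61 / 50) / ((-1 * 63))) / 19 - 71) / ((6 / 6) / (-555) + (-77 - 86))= 157228207 / 360959340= 0.44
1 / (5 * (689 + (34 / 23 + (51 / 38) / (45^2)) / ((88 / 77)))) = 943920 / 3257911837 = 0.00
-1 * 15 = -15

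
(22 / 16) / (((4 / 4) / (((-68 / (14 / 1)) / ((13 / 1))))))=-187 / 364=-0.51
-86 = -86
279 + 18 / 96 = 4467 / 16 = 279.19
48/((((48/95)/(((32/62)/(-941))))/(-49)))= 74480/29171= 2.55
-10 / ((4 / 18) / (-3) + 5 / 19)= -5130 / 97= -52.89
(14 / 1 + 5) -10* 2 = -1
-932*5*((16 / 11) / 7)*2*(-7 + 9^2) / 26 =-5517440 / 1001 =-5511.93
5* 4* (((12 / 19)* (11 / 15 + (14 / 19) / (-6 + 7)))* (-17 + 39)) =408.55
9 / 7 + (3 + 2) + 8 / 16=95 / 14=6.79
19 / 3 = 6.33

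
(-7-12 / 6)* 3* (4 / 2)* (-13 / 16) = 43.88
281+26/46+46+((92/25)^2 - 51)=4170297/14375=290.11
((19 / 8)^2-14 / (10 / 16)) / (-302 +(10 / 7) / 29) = 1088689 / 19614720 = 0.06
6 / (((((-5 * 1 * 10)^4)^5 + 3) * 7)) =6 / 66757202148437500000000000000000021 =0.00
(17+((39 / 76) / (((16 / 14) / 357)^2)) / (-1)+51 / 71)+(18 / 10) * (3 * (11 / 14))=-604968826411 / 12087040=-50051.03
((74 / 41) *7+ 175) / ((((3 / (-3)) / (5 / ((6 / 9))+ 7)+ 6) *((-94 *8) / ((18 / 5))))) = -2007873 / 13257760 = -0.15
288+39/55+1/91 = 1445044/5005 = 288.72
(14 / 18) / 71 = 7 / 639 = 0.01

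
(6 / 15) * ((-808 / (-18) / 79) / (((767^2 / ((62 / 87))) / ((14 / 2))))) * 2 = 701344 / 181948963365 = 0.00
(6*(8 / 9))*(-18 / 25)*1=-96 / 25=-3.84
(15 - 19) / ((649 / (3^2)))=-36 / 649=-0.06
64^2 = 4096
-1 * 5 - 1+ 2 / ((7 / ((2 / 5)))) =-206 / 35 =-5.89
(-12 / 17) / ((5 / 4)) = -48 / 85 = -0.56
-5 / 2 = -2.50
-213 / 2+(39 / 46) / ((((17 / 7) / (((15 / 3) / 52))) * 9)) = -999361 / 9384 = -106.50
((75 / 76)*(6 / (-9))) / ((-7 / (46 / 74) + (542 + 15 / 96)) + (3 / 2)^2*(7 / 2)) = -1840 / 1506833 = -0.00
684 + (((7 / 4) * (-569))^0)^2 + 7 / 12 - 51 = 7615 / 12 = 634.58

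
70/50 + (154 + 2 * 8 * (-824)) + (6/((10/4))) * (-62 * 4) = -68119/5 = -13623.80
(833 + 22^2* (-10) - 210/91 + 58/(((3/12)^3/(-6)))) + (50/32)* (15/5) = -5465537/208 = -26276.62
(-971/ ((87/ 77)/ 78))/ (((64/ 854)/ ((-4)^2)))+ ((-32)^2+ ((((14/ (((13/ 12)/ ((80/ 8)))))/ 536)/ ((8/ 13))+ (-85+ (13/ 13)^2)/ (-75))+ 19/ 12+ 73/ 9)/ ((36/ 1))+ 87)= -112610084197757/ 7869150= -14310323.76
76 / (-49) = -76 / 49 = -1.55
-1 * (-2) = 2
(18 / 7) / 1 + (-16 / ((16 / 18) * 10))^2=5.81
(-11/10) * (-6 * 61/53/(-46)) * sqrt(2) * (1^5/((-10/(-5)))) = -2013 * sqrt(2)/24380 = -0.12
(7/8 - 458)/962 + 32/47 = 74393/361712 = 0.21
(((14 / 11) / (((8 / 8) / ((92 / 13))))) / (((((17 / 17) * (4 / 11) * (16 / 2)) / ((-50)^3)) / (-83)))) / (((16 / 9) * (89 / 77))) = 144696234375 / 9256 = 15632696.02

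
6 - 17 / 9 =37 / 9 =4.11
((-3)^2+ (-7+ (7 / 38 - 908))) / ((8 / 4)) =-34421 / 76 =-452.91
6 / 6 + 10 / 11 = 21 / 11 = 1.91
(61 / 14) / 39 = 0.11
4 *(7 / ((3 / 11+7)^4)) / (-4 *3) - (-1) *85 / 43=10440393059 / 5283840000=1.98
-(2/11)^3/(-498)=4/331419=0.00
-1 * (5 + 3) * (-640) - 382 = 4738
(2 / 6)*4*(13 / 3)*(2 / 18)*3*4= 208 / 27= 7.70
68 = 68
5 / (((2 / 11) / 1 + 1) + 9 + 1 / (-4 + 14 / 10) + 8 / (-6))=2145 / 3631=0.59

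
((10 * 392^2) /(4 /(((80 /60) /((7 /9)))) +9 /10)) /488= 973.87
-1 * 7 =-7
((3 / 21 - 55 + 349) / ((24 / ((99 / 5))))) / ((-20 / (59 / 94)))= -7.62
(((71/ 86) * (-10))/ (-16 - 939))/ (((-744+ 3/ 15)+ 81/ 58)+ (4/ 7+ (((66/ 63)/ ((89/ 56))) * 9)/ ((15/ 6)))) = -2565514/ 219448165143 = -0.00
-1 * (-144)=144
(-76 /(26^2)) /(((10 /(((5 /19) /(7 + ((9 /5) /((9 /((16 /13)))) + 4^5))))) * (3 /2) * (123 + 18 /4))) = -2 /133324659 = -0.00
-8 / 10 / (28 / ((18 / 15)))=-6 / 175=-0.03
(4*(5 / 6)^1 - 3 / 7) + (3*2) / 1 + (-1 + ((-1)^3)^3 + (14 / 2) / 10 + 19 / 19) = 1807 / 210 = 8.60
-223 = -223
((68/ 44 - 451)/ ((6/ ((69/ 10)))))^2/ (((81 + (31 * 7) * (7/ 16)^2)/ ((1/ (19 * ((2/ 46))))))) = 4758394171392/ 1802933275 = 2639.25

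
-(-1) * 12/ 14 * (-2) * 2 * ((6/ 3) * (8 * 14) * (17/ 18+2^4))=-39040/ 3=-13013.33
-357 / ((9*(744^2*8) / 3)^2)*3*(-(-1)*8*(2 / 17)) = -0.00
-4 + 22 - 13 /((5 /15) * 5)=51 /5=10.20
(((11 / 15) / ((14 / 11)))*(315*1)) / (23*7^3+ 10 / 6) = 99 / 4304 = 0.02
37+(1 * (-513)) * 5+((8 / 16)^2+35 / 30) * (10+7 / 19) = -2513.31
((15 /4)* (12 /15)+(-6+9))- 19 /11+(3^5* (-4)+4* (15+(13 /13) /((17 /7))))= -169437 /187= -906.08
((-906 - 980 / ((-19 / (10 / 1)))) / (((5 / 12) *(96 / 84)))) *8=-622776 / 95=-6555.54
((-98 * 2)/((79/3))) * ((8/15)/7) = -224/395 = -0.57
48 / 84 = 4 / 7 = 0.57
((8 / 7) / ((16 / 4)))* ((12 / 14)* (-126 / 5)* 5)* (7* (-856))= 184896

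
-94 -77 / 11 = -101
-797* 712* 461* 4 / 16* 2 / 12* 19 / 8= -621302147 / 24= -25887589.46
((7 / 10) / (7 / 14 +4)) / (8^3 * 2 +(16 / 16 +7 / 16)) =112 / 738315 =0.00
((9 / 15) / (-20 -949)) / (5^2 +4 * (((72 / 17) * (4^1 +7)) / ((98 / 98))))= -1 / 341335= -0.00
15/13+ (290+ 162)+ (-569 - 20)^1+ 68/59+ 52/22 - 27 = -1344267/8437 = -159.33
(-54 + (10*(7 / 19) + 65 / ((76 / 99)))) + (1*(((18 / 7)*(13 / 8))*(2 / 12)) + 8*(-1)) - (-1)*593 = 659735 / 1064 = 620.05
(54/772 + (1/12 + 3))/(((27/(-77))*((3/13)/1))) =-7310303/187596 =-38.97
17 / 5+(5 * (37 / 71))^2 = 256822 / 25205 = 10.19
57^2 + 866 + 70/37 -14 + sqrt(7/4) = sqrt(7)/2 + 151807/37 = 4104.21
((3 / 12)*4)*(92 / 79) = 92 / 79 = 1.16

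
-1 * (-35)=35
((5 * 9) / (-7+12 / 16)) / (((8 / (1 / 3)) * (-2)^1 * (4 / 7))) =21 / 80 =0.26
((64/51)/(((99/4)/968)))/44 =512/459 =1.12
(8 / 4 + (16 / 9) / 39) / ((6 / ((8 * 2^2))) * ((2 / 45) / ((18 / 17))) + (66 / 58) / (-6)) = -1665760 / 148031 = -11.25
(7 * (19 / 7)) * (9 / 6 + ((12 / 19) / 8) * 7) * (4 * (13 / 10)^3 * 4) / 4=342.73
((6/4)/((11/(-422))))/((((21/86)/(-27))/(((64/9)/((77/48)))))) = 167233536/5929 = 28206.03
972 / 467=2.08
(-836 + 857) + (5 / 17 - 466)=-7560 / 17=-444.71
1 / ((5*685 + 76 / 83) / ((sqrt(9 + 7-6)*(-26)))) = -2158*sqrt(10) / 284351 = -0.02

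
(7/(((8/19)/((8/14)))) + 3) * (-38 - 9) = -1175/2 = -587.50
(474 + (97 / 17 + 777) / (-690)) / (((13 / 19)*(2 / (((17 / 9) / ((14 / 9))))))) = 52693783 / 125580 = 419.60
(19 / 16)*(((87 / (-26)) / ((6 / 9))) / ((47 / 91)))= -34713 / 3008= -11.54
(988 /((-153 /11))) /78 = -418 /459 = -0.91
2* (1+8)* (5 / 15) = 6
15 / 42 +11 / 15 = 229 / 210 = 1.09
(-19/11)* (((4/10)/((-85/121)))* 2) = 1.97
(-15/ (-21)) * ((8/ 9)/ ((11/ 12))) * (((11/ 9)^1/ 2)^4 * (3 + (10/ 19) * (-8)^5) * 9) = -14991.74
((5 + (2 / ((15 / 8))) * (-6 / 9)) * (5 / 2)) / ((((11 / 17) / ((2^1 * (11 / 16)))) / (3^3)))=9843 / 16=615.19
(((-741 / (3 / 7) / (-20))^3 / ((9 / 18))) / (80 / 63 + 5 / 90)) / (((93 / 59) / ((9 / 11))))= 57636658645839 / 113894000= 506055.27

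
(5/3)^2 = 25/9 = 2.78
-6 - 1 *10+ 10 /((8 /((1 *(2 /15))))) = -95 /6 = -15.83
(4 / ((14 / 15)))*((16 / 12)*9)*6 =2160 / 7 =308.57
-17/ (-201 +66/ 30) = 85/ 994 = 0.09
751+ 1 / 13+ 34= 10206 / 13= 785.08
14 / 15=0.93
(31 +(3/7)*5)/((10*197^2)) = 116/1358315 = 0.00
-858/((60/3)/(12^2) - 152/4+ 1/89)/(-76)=-0.30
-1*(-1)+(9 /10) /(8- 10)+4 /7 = 157 /140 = 1.12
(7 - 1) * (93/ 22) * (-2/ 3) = -186/ 11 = -16.91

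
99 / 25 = 3.96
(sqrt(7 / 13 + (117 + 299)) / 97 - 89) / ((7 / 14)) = -177.58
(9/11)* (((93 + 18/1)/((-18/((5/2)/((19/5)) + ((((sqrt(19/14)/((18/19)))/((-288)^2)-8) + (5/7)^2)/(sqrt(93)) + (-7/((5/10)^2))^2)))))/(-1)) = -13579* sqrt(93)/33418 + 703* sqrt(24738)/14255087616 + 3309687/836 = 3955.04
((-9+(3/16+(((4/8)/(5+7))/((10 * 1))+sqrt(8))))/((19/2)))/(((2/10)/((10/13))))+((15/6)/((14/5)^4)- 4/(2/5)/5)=-314577959/56932512+200 * sqrt(2)/247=-4.38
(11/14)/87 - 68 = -82813/1218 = -67.99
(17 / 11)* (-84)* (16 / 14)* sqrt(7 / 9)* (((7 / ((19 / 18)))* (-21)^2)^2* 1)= -1679643713664* sqrt(7) / 3971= -1119093315.93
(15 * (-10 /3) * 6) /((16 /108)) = -2025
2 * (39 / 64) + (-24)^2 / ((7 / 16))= 295185 / 224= 1317.79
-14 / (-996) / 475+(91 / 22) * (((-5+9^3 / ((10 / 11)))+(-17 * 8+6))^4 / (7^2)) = 121657579091859351263 / 7285740000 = 16698040156.78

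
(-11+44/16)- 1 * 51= -237/4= -59.25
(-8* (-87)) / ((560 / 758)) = 32973 / 35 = 942.09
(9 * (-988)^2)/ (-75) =-2928432/ 25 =-117137.28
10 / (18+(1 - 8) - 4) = 10 / 7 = 1.43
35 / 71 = 0.49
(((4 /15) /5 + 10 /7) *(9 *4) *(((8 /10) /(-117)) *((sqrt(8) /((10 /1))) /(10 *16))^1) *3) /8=-389 *sqrt(2) /2275000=-0.00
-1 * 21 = -21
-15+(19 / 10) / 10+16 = 119 / 100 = 1.19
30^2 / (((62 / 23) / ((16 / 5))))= 1068.39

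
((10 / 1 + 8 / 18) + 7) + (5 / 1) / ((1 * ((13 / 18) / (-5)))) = -2009 / 117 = -17.17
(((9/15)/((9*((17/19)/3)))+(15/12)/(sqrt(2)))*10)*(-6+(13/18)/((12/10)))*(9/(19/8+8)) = -14575*sqrt(2)/498 -44308/4233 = -51.86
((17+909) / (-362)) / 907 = -463 / 164167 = -0.00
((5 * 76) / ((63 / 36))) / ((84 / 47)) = 17860 / 147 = 121.50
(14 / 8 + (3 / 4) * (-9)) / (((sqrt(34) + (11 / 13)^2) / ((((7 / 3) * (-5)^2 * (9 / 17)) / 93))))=17892875 / 504040191 - 24990875 * sqrt(34) / 504040191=-0.25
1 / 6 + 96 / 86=331 / 258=1.28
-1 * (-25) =25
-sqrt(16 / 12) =-2 * sqrt(3) / 3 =-1.15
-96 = -96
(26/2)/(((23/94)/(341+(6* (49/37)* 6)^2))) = 4372957550/31487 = 138881.37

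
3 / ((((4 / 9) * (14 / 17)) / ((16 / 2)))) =459 / 7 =65.57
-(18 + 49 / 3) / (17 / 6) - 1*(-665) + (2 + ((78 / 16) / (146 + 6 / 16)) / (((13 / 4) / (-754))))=12882927 / 19907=647.16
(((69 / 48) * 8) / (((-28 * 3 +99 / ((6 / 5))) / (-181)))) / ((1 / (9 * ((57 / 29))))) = 711873 / 29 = 24547.34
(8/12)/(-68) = -1/102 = -0.01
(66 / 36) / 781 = 1 / 426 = 0.00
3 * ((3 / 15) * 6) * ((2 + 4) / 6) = 18 / 5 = 3.60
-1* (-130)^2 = -16900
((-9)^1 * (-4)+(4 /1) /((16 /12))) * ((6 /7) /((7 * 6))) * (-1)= -39 /49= -0.80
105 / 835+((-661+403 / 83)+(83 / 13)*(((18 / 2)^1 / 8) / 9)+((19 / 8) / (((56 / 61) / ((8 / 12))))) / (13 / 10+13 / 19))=-1148910820405 / 1755800592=-654.35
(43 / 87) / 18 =0.03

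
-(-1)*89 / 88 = 89 / 88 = 1.01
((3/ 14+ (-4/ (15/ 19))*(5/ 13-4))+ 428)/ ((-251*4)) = -1219033/ 2740920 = -0.44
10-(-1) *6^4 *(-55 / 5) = -14246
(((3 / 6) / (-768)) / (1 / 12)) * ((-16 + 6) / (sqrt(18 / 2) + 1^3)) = 5 / 256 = 0.02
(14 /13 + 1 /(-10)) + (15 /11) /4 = 3769 /2860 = 1.32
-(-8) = 8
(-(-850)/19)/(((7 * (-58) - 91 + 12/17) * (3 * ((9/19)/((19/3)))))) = -274550/683397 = -0.40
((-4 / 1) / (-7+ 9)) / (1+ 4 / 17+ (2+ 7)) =-17 / 87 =-0.20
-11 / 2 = -5.50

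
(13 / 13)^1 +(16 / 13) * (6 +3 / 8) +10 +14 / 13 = 259 / 13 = 19.92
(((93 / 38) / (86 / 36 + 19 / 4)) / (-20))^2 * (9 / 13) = 6305121 / 30996795700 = 0.00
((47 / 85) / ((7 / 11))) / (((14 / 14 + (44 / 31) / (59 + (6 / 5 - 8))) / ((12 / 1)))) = 50196564 / 4945045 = 10.15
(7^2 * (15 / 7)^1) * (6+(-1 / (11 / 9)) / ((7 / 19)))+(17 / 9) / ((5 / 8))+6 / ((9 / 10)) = 201221 / 495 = 406.51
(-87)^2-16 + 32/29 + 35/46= 10078189/1334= 7554.86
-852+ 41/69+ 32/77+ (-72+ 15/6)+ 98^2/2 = 41244923/10626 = 3881.51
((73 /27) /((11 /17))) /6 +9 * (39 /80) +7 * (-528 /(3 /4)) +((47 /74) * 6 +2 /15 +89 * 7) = -2266004915 /527472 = -4295.97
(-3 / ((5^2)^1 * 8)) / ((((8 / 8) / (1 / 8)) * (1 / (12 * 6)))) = -27 / 200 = -0.14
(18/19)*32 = 576/19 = 30.32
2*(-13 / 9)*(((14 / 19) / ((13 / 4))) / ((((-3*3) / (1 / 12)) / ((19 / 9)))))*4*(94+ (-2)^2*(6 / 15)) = 53536 / 10935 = 4.90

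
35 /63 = 5 /9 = 0.56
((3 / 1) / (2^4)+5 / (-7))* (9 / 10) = -531 / 1120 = -0.47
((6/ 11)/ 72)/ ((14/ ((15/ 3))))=5/ 1848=0.00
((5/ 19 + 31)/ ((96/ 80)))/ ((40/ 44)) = 1089/ 38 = 28.66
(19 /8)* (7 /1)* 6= 399 /4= 99.75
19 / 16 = 1.19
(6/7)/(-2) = -0.43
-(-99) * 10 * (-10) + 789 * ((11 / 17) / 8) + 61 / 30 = -9834.15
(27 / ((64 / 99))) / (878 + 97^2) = 33 / 8128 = 0.00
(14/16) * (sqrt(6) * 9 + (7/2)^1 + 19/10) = 189/40 + 63 * sqrt(6)/8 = 24.01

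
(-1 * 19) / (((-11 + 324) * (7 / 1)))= -19 / 2191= -0.01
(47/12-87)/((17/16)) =-3988/51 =-78.20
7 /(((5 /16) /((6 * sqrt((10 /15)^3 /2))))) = 448 * sqrt(3) /15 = 51.73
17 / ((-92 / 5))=-85 / 92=-0.92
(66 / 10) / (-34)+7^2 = 8297 / 170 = 48.81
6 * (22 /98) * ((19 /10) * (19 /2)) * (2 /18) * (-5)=-3971 /294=-13.51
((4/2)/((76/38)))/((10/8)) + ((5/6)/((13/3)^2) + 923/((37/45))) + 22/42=1475873759/1313130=1123.94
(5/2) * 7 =35/2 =17.50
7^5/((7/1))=2401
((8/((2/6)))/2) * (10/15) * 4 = 32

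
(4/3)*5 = 20/3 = 6.67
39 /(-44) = -39 /44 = -0.89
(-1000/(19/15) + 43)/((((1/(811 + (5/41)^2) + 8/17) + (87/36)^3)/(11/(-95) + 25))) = -335694924441646848/263595159664285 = -1273.52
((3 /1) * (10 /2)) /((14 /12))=90 /7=12.86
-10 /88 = -5 /44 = -0.11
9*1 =9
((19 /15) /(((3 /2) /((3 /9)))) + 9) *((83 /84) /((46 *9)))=14857 /670680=0.02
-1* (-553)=553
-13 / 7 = -1.86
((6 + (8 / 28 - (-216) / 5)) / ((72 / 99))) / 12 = 4763 / 840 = 5.67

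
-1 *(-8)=8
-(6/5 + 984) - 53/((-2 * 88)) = -866711/880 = -984.90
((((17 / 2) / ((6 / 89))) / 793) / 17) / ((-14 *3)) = -89 / 399672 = -0.00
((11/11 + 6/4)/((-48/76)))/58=-95/1392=-0.07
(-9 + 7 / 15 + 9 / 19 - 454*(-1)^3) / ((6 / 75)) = 635465 / 114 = 5574.25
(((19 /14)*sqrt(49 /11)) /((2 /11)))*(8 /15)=38*sqrt(11) /15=8.40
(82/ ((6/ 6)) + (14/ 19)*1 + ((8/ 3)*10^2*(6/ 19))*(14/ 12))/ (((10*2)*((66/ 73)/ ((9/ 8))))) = 188267/ 16720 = 11.26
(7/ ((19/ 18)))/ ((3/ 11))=24.32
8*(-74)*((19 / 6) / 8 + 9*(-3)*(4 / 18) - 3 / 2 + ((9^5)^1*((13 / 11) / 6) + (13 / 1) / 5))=-1135662793 / 165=-6882804.81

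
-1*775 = -775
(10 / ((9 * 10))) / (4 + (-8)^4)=1 / 36900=0.00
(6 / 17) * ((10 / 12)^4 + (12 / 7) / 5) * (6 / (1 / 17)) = 37427 / 1260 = 29.70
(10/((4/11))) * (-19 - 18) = -2035/2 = -1017.50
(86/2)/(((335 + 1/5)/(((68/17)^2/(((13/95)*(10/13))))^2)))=1241840/419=2963.82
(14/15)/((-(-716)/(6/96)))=7/85920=0.00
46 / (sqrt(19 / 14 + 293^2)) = 46 * sqrt(1869630) / 400635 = 0.16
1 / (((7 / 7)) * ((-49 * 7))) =-1 / 343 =-0.00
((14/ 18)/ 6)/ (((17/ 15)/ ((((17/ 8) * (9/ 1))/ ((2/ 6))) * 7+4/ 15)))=337589/ 7344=45.97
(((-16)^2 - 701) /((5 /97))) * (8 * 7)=-483448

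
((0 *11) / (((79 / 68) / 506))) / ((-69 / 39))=0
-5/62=-0.08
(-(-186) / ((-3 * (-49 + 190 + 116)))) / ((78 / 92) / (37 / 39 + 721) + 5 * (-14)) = 80300912 / 23299825343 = 0.00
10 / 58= 0.17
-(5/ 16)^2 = -25/ 256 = -0.10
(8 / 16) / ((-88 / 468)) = -117 / 44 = -2.66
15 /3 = 5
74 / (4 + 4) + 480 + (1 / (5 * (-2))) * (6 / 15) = 48921 / 100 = 489.21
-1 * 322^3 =-33386248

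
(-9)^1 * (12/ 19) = -108/ 19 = -5.68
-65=-65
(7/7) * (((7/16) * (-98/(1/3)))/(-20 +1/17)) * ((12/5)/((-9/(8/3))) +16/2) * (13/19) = 3107923/96615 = 32.17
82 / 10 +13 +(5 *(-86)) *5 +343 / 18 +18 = -188257 / 90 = -2091.74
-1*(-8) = 8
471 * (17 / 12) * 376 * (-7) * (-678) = 1190704956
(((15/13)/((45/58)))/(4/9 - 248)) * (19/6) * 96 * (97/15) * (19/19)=-427576/36205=-11.81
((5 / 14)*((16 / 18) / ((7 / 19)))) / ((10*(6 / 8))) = 152 / 1323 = 0.11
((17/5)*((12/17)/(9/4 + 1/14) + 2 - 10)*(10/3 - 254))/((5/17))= 108715136/4875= 22300.54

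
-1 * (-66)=66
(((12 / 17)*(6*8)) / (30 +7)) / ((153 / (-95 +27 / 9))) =-5888 / 10693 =-0.55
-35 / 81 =-0.43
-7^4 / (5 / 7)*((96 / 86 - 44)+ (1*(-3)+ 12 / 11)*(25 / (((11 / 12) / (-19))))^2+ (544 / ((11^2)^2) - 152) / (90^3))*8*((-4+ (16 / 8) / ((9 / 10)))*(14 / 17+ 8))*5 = -126541851305402943823616 / 117032613885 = -1081252884172.50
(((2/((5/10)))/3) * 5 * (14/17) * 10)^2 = 3014.23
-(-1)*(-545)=-545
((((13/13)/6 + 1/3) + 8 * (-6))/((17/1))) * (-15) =1425/34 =41.91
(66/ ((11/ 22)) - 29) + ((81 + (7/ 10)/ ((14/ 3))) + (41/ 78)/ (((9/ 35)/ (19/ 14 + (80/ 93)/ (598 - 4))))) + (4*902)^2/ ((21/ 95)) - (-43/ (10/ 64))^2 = 99784807915952048/ 1696619925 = 58813884.27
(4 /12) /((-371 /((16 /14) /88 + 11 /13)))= -860 /1114113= -0.00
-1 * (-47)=47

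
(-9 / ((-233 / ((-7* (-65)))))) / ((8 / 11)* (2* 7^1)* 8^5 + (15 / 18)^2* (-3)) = 540540 / 10261300661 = 0.00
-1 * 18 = -18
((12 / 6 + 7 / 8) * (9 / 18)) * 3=69 / 16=4.31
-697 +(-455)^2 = 206328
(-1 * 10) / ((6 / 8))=-40 / 3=-13.33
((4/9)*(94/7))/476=94/7497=0.01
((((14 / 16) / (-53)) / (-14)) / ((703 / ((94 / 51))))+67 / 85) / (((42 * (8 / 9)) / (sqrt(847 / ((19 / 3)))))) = 659039777 * sqrt(399) / 53915263360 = 0.24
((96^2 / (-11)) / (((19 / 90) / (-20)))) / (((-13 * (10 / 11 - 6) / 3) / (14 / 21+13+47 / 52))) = 1178323200 / 22477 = 52423.51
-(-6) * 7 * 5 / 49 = 30 / 7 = 4.29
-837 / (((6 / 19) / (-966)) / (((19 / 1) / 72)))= 675656.62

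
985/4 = 246.25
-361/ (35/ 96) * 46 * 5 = -1594176/ 7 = -227739.43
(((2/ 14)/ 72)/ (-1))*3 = -1/ 168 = -0.01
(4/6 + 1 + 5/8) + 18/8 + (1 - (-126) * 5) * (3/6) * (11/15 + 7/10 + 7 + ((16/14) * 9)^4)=1018212102391/288120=3533986.19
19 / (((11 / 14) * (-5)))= -266 / 55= -4.84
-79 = -79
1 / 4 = 0.25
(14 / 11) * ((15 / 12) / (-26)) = -35 / 572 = -0.06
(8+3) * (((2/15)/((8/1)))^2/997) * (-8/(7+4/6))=-0.00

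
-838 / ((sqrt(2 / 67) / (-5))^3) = 3509125 * sqrt(134) / 2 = 20310529.34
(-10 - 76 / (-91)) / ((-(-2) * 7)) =-417 / 637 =-0.65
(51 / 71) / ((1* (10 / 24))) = 612 / 355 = 1.72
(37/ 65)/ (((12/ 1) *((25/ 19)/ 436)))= 76627/ 4875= 15.72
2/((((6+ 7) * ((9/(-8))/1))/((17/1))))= -272/117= -2.32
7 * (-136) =-952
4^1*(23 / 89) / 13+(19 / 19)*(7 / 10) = 9019 / 11570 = 0.78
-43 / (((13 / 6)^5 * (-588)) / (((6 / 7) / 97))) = 0.00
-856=-856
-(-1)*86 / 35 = 86 / 35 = 2.46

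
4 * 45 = 180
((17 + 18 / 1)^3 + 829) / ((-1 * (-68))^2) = 5463 / 578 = 9.45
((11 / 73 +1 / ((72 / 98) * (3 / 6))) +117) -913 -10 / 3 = -1046549 / 1314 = -796.46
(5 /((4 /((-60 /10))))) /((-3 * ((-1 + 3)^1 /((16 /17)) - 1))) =20 /9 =2.22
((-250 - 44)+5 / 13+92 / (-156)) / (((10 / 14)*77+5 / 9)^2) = -154899 / 1625000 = -0.10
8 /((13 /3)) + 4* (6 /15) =224 /65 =3.45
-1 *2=-2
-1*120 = -120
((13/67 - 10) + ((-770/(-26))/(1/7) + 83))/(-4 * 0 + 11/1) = 244317/9581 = 25.50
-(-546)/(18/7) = 637/3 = 212.33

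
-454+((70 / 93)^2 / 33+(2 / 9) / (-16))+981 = 1203325559 / 2283336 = 527.00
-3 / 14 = -0.21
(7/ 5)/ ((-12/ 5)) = -7/ 12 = -0.58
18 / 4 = 9 / 2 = 4.50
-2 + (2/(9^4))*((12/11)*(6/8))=-16036/8019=-2.00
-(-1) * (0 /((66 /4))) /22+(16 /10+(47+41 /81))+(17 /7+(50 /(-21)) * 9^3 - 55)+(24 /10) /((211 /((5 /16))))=-4161395951 /2392740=-1739.18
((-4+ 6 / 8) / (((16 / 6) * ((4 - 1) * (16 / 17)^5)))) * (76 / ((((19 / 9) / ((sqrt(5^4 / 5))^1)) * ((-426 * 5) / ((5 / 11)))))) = 0.05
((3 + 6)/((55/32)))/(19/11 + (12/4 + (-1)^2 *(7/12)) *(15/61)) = 70272/35005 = 2.01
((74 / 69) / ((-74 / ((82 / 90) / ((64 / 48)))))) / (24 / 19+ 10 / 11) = -8569 / 1879560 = -0.00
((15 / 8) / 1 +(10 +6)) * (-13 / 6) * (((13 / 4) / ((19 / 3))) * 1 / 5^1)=-24167 / 6080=-3.97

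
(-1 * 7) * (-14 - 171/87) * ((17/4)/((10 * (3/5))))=55097/696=79.16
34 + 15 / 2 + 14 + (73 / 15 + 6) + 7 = 2201 / 30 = 73.37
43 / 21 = 2.05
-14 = -14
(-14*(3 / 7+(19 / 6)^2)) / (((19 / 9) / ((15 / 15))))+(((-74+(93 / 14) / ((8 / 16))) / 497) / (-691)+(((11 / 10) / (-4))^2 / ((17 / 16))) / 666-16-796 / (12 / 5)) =-21565231411211989 / 51714130570200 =-417.01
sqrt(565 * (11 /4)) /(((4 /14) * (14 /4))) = sqrt(6215) /2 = 39.42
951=951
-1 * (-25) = 25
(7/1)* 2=14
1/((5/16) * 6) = 8/15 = 0.53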